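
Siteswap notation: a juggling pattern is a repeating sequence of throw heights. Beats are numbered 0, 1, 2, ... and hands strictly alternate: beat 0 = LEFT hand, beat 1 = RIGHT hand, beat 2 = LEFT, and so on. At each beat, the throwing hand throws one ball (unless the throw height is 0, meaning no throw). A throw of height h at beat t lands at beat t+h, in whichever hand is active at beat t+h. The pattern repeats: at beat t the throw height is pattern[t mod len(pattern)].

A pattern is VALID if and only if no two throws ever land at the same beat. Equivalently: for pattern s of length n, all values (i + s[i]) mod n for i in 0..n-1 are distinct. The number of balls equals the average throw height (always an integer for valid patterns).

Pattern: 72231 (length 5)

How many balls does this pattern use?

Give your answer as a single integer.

Pattern = [7, 2, 2, 3, 1], length n = 5
  position 0: throw height = 7, running sum = 7
  position 1: throw height = 2, running sum = 9
  position 2: throw height = 2, running sum = 11
  position 3: throw height = 3, running sum = 14
  position 4: throw height = 1, running sum = 15
Total sum = 15; balls = sum / n = 15 / 5 = 3

Answer: 3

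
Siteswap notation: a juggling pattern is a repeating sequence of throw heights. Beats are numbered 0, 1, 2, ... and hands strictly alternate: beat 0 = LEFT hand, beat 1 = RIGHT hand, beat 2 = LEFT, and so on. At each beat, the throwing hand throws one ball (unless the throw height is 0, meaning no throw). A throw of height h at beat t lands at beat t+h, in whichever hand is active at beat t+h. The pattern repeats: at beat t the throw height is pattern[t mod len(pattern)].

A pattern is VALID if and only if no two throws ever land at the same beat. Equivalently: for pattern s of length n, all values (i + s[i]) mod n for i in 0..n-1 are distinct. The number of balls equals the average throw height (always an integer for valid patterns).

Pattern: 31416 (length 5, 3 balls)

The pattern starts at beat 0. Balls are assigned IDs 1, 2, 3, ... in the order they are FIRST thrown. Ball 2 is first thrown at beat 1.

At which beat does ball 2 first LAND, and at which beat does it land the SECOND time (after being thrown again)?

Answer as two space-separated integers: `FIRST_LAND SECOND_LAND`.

Beat 0 (L): throw ball1 h=3 -> lands@3:R; in-air after throw: [b1@3:R]
Beat 1 (R): throw ball2 h=1 -> lands@2:L; in-air after throw: [b2@2:L b1@3:R]
Beat 2 (L): throw ball2 h=4 -> lands@6:L; in-air after throw: [b1@3:R b2@6:L]
Beat 3 (R): throw ball1 h=1 -> lands@4:L; in-air after throw: [b1@4:L b2@6:L]
Beat 4 (L): throw ball1 h=6 -> lands@10:L; in-air after throw: [b2@6:L b1@10:L]
Beat 5 (R): throw ball3 h=3 -> lands@8:L; in-air after throw: [b2@6:L b3@8:L b1@10:L]
Beat 6 (L): throw ball2 h=1 -> lands@7:R; in-air after throw: [b2@7:R b3@8:L b1@10:L]
Ball 2: thrown@1 h=1 -> first land @2; rethrown@2 h=4 -> second land @6

Answer: 2 6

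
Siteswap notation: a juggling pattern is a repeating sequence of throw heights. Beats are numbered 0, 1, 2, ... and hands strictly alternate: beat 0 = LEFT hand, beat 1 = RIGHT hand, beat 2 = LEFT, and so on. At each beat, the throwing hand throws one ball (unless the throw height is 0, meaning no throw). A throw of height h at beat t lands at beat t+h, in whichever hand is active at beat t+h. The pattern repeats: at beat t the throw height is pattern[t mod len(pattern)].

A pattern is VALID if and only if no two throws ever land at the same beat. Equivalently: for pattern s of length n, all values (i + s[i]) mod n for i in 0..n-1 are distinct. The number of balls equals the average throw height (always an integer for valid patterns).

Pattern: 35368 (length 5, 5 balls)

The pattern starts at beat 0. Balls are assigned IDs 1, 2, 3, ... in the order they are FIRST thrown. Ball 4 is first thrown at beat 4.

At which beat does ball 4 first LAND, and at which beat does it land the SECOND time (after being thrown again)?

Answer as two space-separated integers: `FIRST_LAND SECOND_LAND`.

Beat 0 (L): throw ball1 h=3 -> lands@3:R; in-air after throw: [b1@3:R]
Beat 1 (R): throw ball2 h=5 -> lands@6:L; in-air after throw: [b1@3:R b2@6:L]
Beat 2 (L): throw ball3 h=3 -> lands@5:R; in-air after throw: [b1@3:R b3@5:R b2@6:L]
Beat 3 (R): throw ball1 h=6 -> lands@9:R; in-air after throw: [b3@5:R b2@6:L b1@9:R]
Beat 4 (L): throw ball4 h=8 -> lands@12:L; in-air after throw: [b3@5:R b2@6:L b1@9:R b4@12:L]
Beat 5 (R): throw ball3 h=3 -> lands@8:L; in-air after throw: [b2@6:L b3@8:L b1@9:R b4@12:L]
Beat 6 (L): throw ball2 h=5 -> lands@11:R; in-air after throw: [b3@8:L b1@9:R b2@11:R b4@12:L]
Beat 7 (R): throw ball5 h=3 -> lands@10:L; in-air after throw: [b3@8:L b1@9:R b5@10:L b2@11:R b4@12:L]
Beat 8 (L): throw ball3 h=6 -> lands@14:L; in-air after throw: [b1@9:R b5@10:L b2@11:R b4@12:L b3@14:L]
Beat 9 (R): throw ball1 h=8 -> lands@17:R; in-air after throw: [b5@10:L b2@11:R b4@12:L b3@14:L b1@17:R]
Beat 10 (L): throw ball5 h=3 -> lands@13:R; in-air after throw: [b2@11:R b4@12:L b5@13:R b3@14:L b1@17:R]
Beat 11 (R): throw ball2 h=5 -> lands@16:L; in-air after throw: [b4@12:L b5@13:R b3@14:L b2@16:L b1@17:R]
Beat 12 (L): throw ball4 h=3 -> lands@15:R; in-air after throw: [b5@13:R b3@14:L b4@15:R b2@16:L b1@17:R]
Beat 13 (R): throw ball5 h=6 -> lands@19:R; in-air after throw: [b3@14:L b4@15:R b2@16:L b1@17:R b5@19:R]
Beat 14 (L): throw ball3 h=8 -> lands@22:L; in-air after throw: [b4@15:R b2@16:L b1@17:R b5@19:R b3@22:L]
Beat 15 (R): throw ball4 h=3 -> lands@18:L; in-air after throw: [b2@16:L b1@17:R b4@18:L b5@19:R b3@22:L]
Ball 4: thrown@4 h=8 -> first land @12; rethrown@12 h=3 -> second land @15

Answer: 12 15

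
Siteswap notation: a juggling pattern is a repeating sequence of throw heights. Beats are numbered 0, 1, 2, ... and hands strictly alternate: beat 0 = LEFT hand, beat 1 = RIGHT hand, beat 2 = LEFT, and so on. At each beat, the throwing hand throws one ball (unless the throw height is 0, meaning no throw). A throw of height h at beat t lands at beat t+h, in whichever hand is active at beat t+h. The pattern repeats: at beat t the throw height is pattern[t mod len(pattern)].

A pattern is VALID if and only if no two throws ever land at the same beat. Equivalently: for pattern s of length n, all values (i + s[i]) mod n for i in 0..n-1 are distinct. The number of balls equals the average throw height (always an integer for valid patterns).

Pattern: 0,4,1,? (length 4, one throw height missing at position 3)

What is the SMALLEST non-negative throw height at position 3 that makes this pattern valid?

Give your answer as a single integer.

i=0: (0 + 0) mod 4 = 0
i=1: (1 + 4) mod 4 = 1
i=2: (2 + 1) mod 4 = 3
i=3: s[i]=? (unknown)
Known residues: [0, 1, 3]; need a permutation of 0..3, so missing residue r = 2
Need (3 + s) mod 4 = 2; smallest s = (2 - 3) mod 4 = 3

Answer: 3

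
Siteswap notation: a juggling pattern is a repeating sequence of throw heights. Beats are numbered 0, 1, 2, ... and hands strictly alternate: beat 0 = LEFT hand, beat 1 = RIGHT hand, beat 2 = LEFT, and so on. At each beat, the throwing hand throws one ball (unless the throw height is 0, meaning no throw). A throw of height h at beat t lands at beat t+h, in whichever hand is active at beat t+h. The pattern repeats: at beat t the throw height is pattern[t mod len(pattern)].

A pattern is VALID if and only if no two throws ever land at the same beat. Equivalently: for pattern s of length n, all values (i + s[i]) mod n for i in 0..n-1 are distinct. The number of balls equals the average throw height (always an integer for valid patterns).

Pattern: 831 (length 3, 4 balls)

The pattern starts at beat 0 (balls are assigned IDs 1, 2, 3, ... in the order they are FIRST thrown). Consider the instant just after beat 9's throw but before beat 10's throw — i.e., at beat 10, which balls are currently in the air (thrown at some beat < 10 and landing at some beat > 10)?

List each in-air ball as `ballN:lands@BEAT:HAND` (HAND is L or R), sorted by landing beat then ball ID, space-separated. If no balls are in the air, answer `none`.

Beat 0 (L): throw ball1 h=8 -> lands@8:L; in-air after throw: [b1@8:L]
Beat 1 (R): throw ball2 h=3 -> lands@4:L; in-air after throw: [b2@4:L b1@8:L]
Beat 2 (L): throw ball3 h=1 -> lands@3:R; in-air after throw: [b3@3:R b2@4:L b1@8:L]
Beat 3 (R): throw ball3 h=8 -> lands@11:R; in-air after throw: [b2@4:L b1@8:L b3@11:R]
Beat 4 (L): throw ball2 h=3 -> lands@7:R; in-air after throw: [b2@7:R b1@8:L b3@11:R]
Beat 5 (R): throw ball4 h=1 -> lands@6:L; in-air after throw: [b4@6:L b2@7:R b1@8:L b3@11:R]
Beat 6 (L): throw ball4 h=8 -> lands@14:L; in-air after throw: [b2@7:R b1@8:L b3@11:R b4@14:L]
Beat 7 (R): throw ball2 h=3 -> lands@10:L; in-air after throw: [b1@8:L b2@10:L b3@11:R b4@14:L]
Beat 8 (L): throw ball1 h=1 -> lands@9:R; in-air after throw: [b1@9:R b2@10:L b3@11:R b4@14:L]
Beat 9 (R): throw ball1 h=8 -> lands@17:R; in-air after throw: [b2@10:L b3@11:R b4@14:L b1@17:R]
Beat 10 (L): throw ball2 h=3 -> lands@13:R; in-air after throw: [b3@11:R b2@13:R b4@14:L b1@17:R]

Answer: ball3:lands@11:R ball4:lands@14:L ball1:lands@17:R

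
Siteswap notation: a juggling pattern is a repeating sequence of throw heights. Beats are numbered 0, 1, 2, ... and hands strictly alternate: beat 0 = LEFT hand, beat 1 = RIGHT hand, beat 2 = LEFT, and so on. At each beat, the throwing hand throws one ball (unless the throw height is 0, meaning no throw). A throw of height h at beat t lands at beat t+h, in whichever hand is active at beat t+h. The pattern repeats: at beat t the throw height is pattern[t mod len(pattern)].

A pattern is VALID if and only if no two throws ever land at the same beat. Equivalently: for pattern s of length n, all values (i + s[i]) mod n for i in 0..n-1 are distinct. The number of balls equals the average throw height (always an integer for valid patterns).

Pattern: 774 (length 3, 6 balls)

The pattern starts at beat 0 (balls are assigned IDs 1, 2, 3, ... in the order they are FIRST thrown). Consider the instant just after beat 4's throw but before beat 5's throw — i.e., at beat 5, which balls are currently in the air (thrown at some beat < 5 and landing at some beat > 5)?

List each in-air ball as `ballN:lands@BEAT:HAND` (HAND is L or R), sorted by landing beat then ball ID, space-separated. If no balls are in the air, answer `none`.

Beat 0 (L): throw ball1 h=7 -> lands@7:R; in-air after throw: [b1@7:R]
Beat 1 (R): throw ball2 h=7 -> lands@8:L; in-air after throw: [b1@7:R b2@8:L]
Beat 2 (L): throw ball3 h=4 -> lands@6:L; in-air after throw: [b3@6:L b1@7:R b2@8:L]
Beat 3 (R): throw ball4 h=7 -> lands@10:L; in-air after throw: [b3@6:L b1@7:R b2@8:L b4@10:L]
Beat 4 (L): throw ball5 h=7 -> lands@11:R; in-air after throw: [b3@6:L b1@7:R b2@8:L b4@10:L b5@11:R]
Beat 5 (R): throw ball6 h=4 -> lands@9:R; in-air after throw: [b3@6:L b1@7:R b2@8:L b6@9:R b4@10:L b5@11:R]

Answer: ball3:lands@6:L ball1:lands@7:R ball2:lands@8:L ball4:lands@10:L ball5:lands@11:R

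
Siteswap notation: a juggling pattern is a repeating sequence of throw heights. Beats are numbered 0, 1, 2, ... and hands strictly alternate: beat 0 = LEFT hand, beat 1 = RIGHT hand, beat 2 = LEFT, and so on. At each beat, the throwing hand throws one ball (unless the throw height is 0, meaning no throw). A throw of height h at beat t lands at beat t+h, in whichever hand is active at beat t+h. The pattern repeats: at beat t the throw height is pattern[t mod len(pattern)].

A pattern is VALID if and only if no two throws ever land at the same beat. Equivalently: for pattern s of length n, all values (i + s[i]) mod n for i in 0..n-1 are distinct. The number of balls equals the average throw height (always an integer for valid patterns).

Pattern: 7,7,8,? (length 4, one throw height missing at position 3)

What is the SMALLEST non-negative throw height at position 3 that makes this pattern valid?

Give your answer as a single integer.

i=0: (0 + 7) mod 4 = 3
i=1: (1 + 7) mod 4 = 0
i=2: (2 + 8) mod 4 = 2
i=3: s[i]=? (unknown)
Known residues: [0, 2, 3]; need a permutation of 0..3, so missing residue r = 1
Need (3 + s) mod 4 = 1; smallest s = (1 - 3) mod 4 = 2

Answer: 2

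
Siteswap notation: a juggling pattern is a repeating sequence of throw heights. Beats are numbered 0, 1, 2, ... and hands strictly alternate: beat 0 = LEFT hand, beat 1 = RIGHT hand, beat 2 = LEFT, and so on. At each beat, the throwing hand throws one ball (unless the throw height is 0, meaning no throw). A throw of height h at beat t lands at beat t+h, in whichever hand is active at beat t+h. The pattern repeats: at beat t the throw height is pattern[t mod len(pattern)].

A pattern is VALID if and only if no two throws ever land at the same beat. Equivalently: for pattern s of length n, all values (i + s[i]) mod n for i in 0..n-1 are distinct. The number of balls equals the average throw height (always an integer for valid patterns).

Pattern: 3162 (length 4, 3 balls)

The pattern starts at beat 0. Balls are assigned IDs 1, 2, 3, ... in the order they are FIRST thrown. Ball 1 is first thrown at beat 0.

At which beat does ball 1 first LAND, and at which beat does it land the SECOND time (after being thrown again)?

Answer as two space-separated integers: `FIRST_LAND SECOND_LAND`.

Answer: 3 5

Derivation:
Beat 0 (L): throw ball1 h=3 -> lands@3:R; in-air after throw: [b1@3:R]
Beat 1 (R): throw ball2 h=1 -> lands@2:L; in-air after throw: [b2@2:L b1@3:R]
Beat 2 (L): throw ball2 h=6 -> lands@8:L; in-air after throw: [b1@3:R b2@8:L]
Beat 3 (R): throw ball1 h=2 -> lands@5:R; in-air after throw: [b1@5:R b2@8:L]
Beat 4 (L): throw ball3 h=3 -> lands@7:R; in-air after throw: [b1@5:R b3@7:R b2@8:L]
Beat 5 (R): throw ball1 h=1 -> lands@6:L; in-air after throw: [b1@6:L b3@7:R b2@8:L]
Ball 1: thrown@0 h=3 -> first land @3; rethrown@3 h=2 -> second land @5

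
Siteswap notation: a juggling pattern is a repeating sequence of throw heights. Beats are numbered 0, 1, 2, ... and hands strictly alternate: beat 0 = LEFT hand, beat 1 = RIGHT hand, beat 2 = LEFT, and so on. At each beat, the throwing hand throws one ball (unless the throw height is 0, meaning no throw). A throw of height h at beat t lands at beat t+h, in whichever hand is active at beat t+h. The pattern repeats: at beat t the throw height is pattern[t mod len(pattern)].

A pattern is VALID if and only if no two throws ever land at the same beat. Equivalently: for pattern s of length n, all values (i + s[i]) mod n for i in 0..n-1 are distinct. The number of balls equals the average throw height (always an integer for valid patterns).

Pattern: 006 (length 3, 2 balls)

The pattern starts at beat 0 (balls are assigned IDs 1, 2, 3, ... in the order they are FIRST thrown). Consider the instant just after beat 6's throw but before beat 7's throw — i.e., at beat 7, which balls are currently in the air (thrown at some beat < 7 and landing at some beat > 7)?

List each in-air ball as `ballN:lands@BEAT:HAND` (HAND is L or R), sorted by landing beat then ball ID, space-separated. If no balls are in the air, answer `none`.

Beat 2 (L): throw ball1 h=6 -> lands@8:L; in-air after throw: [b1@8:L]
Beat 5 (R): throw ball2 h=6 -> lands@11:R; in-air after throw: [b1@8:L b2@11:R]

Answer: ball1:lands@8:L ball2:lands@11:R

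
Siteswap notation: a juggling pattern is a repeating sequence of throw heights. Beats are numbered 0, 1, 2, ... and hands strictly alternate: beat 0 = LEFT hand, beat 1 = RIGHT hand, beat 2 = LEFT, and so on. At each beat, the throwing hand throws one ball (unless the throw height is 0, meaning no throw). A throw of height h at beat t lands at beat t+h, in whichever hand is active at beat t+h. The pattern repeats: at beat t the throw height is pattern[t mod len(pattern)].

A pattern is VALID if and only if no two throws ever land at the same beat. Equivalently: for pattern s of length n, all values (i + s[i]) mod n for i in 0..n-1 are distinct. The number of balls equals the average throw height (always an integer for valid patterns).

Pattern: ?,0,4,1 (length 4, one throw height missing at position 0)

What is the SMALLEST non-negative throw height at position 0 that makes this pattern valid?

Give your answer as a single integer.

i=0: s[i]=? (unknown)
i=1: (1 + 0) mod 4 = 1
i=2: (2 + 4) mod 4 = 2
i=3: (3 + 1) mod 4 = 0
Known residues: [0, 1, 2]; need a permutation of 0..3, so missing residue r = 3
Need (0 + s) mod 4 = 3; smallest s = (3 - 0) mod 4 = 3

Answer: 3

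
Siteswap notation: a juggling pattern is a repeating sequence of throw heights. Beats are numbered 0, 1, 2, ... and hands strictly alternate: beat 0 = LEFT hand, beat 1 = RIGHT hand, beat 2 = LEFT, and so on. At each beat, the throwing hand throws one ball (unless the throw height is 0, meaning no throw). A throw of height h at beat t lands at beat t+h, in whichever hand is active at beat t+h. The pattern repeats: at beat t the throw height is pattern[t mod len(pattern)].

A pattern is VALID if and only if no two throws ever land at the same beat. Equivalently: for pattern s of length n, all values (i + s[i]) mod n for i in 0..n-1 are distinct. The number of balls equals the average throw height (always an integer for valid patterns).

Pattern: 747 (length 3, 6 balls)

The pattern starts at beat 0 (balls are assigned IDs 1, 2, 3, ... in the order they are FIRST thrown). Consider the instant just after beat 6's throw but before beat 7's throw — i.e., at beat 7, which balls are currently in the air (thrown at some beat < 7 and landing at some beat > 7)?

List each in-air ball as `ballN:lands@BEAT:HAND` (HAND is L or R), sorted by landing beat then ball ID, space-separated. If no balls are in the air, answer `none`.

Answer: ball5:lands@8:L ball3:lands@9:R ball4:lands@10:L ball2:lands@12:L ball6:lands@13:R

Derivation:
Beat 0 (L): throw ball1 h=7 -> lands@7:R; in-air after throw: [b1@7:R]
Beat 1 (R): throw ball2 h=4 -> lands@5:R; in-air after throw: [b2@5:R b1@7:R]
Beat 2 (L): throw ball3 h=7 -> lands@9:R; in-air after throw: [b2@5:R b1@7:R b3@9:R]
Beat 3 (R): throw ball4 h=7 -> lands@10:L; in-air after throw: [b2@5:R b1@7:R b3@9:R b4@10:L]
Beat 4 (L): throw ball5 h=4 -> lands@8:L; in-air after throw: [b2@5:R b1@7:R b5@8:L b3@9:R b4@10:L]
Beat 5 (R): throw ball2 h=7 -> lands@12:L; in-air after throw: [b1@7:R b5@8:L b3@9:R b4@10:L b2@12:L]
Beat 6 (L): throw ball6 h=7 -> lands@13:R; in-air after throw: [b1@7:R b5@8:L b3@9:R b4@10:L b2@12:L b6@13:R]
Beat 7 (R): throw ball1 h=4 -> lands@11:R; in-air after throw: [b5@8:L b3@9:R b4@10:L b1@11:R b2@12:L b6@13:R]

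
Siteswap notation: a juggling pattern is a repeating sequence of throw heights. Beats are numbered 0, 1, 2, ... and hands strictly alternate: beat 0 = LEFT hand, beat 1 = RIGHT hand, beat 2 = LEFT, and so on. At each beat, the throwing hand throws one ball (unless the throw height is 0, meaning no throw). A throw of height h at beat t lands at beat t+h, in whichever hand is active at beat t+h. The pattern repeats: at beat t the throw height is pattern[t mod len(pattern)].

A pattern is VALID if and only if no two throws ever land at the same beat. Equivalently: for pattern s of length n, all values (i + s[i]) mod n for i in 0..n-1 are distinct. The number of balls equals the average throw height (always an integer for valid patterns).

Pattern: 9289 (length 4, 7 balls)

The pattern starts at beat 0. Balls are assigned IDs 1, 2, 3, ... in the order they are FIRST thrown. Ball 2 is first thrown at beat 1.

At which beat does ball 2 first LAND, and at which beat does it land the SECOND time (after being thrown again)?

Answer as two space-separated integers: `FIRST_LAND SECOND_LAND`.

Beat 0 (L): throw ball1 h=9 -> lands@9:R; in-air after throw: [b1@9:R]
Beat 1 (R): throw ball2 h=2 -> lands@3:R; in-air after throw: [b2@3:R b1@9:R]
Beat 2 (L): throw ball3 h=8 -> lands@10:L; in-air after throw: [b2@3:R b1@9:R b3@10:L]
Beat 3 (R): throw ball2 h=9 -> lands@12:L; in-air after throw: [b1@9:R b3@10:L b2@12:L]
Beat 4 (L): throw ball4 h=9 -> lands@13:R; in-air after throw: [b1@9:R b3@10:L b2@12:L b4@13:R]
Beat 5 (R): throw ball5 h=2 -> lands@7:R; in-air after throw: [b5@7:R b1@9:R b3@10:L b2@12:L b4@13:R]
Beat 6 (L): throw ball6 h=8 -> lands@14:L; in-air after throw: [b5@7:R b1@9:R b3@10:L b2@12:L b4@13:R b6@14:L]
Beat 7 (R): throw ball5 h=9 -> lands@16:L; in-air after throw: [b1@9:R b3@10:L b2@12:L b4@13:R b6@14:L b5@16:L]
Beat 8 (L): throw ball7 h=9 -> lands@17:R; in-air after throw: [b1@9:R b3@10:L b2@12:L b4@13:R b6@14:L b5@16:L b7@17:R]
Beat 9 (R): throw ball1 h=2 -> lands@11:R; in-air after throw: [b3@10:L b1@11:R b2@12:L b4@13:R b6@14:L b5@16:L b7@17:R]
Beat 10 (L): throw ball3 h=8 -> lands@18:L; in-air after throw: [b1@11:R b2@12:L b4@13:R b6@14:L b5@16:L b7@17:R b3@18:L]
Beat 11 (R): throw ball1 h=9 -> lands@20:L; in-air after throw: [b2@12:L b4@13:R b6@14:L b5@16:L b7@17:R b3@18:L b1@20:L]
Beat 12 (L): throw ball2 h=9 -> lands@21:R; in-air after throw: [b4@13:R b6@14:L b5@16:L b7@17:R b3@18:L b1@20:L b2@21:R]
Ball 2: thrown@1 h=2 -> first land @3; rethrown@3 h=9 -> second land @12

Answer: 3 12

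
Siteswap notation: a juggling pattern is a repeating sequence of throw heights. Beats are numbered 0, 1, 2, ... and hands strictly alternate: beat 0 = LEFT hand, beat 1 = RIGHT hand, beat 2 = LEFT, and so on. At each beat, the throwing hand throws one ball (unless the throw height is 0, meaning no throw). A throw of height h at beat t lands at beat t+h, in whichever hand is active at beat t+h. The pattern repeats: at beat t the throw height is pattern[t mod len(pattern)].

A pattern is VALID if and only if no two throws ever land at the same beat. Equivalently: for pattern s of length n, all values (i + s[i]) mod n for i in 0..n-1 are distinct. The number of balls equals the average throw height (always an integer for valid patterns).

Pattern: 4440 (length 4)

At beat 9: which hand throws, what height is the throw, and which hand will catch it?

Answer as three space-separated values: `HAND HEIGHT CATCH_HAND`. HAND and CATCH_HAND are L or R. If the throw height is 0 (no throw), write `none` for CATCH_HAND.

Answer: R 4 R

Derivation:
Beat 9: 9 mod 2 = 1, so hand = R
Throw height = pattern[9 mod 4] = pattern[1] = 4
Lands at beat 9+4=13, 13 mod 2 = 1, so catch hand = R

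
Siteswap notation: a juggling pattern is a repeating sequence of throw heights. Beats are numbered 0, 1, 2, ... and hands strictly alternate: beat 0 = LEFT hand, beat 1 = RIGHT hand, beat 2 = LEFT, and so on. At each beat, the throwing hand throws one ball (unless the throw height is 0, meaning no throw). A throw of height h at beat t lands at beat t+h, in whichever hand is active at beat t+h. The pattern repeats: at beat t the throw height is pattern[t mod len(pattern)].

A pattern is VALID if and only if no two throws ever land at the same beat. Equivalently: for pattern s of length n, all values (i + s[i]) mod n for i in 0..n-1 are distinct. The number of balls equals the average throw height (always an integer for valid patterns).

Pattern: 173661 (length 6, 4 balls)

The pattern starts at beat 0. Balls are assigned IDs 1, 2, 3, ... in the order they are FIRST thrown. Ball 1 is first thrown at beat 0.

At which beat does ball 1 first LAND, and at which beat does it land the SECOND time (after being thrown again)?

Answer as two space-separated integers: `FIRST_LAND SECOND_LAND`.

Answer: 1 8

Derivation:
Beat 0 (L): throw ball1 h=1 -> lands@1:R; in-air after throw: [b1@1:R]
Beat 1 (R): throw ball1 h=7 -> lands@8:L; in-air after throw: [b1@8:L]
Beat 2 (L): throw ball2 h=3 -> lands@5:R; in-air after throw: [b2@5:R b1@8:L]
Beat 3 (R): throw ball3 h=6 -> lands@9:R; in-air after throw: [b2@5:R b1@8:L b3@9:R]
Beat 4 (L): throw ball4 h=6 -> lands@10:L; in-air after throw: [b2@5:R b1@8:L b3@9:R b4@10:L]
Beat 5 (R): throw ball2 h=1 -> lands@6:L; in-air after throw: [b2@6:L b1@8:L b3@9:R b4@10:L]
Beat 6 (L): throw ball2 h=1 -> lands@7:R; in-air after throw: [b2@7:R b1@8:L b3@9:R b4@10:L]
Beat 7 (R): throw ball2 h=7 -> lands@14:L; in-air after throw: [b1@8:L b3@9:R b4@10:L b2@14:L]
Beat 8 (L): throw ball1 h=3 -> lands@11:R; in-air after throw: [b3@9:R b4@10:L b1@11:R b2@14:L]
Ball 1: thrown@0 h=1 -> first land @1; rethrown@1 h=7 -> second land @8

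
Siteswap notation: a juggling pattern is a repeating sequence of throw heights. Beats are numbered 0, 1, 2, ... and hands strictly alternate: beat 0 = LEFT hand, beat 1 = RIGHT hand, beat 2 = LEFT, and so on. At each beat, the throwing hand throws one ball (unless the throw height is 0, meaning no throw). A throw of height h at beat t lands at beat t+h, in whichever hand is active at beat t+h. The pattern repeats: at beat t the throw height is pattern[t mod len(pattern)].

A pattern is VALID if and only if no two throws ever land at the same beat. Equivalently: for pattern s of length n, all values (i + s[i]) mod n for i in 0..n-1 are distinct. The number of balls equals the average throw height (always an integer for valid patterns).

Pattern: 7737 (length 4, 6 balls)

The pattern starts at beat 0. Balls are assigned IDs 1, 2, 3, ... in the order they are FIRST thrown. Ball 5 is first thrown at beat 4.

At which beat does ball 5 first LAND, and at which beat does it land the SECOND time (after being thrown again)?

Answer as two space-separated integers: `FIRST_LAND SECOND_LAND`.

Beat 0 (L): throw ball1 h=7 -> lands@7:R; in-air after throw: [b1@7:R]
Beat 1 (R): throw ball2 h=7 -> lands@8:L; in-air after throw: [b1@7:R b2@8:L]
Beat 2 (L): throw ball3 h=3 -> lands@5:R; in-air after throw: [b3@5:R b1@7:R b2@8:L]
Beat 3 (R): throw ball4 h=7 -> lands@10:L; in-air after throw: [b3@5:R b1@7:R b2@8:L b4@10:L]
Beat 4 (L): throw ball5 h=7 -> lands@11:R; in-air after throw: [b3@5:R b1@7:R b2@8:L b4@10:L b5@11:R]
Beat 5 (R): throw ball3 h=7 -> lands@12:L; in-air after throw: [b1@7:R b2@8:L b4@10:L b5@11:R b3@12:L]
Beat 6 (L): throw ball6 h=3 -> lands@9:R; in-air after throw: [b1@7:R b2@8:L b6@9:R b4@10:L b5@11:R b3@12:L]
Beat 7 (R): throw ball1 h=7 -> lands@14:L; in-air after throw: [b2@8:L b6@9:R b4@10:L b5@11:R b3@12:L b1@14:L]
Beat 8 (L): throw ball2 h=7 -> lands@15:R; in-air after throw: [b6@9:R b4@10:L b5@11:R b3@12:L b1@14:L b2@15:R]
Beat 9 (R): throw ball6 h=7 -> lands@16:L; in-air after throw: [b4@10:L b5@11:R b3@12:L b1@14:L b2@15:R b6@16:L]
Beat 10 (L): throw ball4 h=3 -> lands@13:R; in-air after throw: [b5@11:R b3@12:L b4@13:R b1@14:L b2@15:R b6@16:L]
Beat 11 (R): throw ball5 h=7 -> lands@18:L; in-air after throw: [b3@12:L b4@13:R b1@14:L b2@15:R b6@16:L b5@18:L]
Beat 12 (L): throw ball3 h=7 -> lands@19:R; in-air after throw: [b4@13:R b1@14:L b2@15:R b6@16:L b5@18:L b3@19:R]
Beat 13 (R): throw ball4 h=7 -> lands@20:L; in-air after throw: [b1@14:L b2@15:R b6@16:L b5@18:L b3@19:R b4@20:L]
Beat 14 (L): throw ball1 h=3 -> lands@17:R; in-air after throw: [b2@15:R b6@16:L b1@17:R b5@18:L b3@19:R b4@20:L]
Beat 15 (R): throw ball2 h=7 -> lands@22:L; in-air after throw: [b6@16:L b1@17:R b5@18:L b3@19:R b4@20:L b2@22:L]
Beat 16 (L): throw ball6 h=7 -> lands@23:R; in-air after throw: [b1@17:R b5@18:L b3@19:R b4@20:L b2@22:L b6@23:R]
Ball 5: thrown@4 h=7 -> first land @11; rethrown@11 h=7 -> second land @18

Answer: 11 18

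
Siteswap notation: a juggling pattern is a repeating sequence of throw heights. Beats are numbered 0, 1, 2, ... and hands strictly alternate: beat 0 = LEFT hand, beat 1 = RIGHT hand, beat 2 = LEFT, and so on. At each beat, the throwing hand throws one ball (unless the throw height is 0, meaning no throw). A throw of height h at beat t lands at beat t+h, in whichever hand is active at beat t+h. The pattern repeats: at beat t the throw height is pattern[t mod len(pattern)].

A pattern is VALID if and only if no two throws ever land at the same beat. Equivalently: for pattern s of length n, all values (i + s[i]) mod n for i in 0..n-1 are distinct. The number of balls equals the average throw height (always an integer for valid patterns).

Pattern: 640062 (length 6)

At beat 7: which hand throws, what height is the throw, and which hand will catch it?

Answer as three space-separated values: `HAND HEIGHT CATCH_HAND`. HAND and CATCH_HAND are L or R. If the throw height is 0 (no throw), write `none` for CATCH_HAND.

Answer: R 4 R

Derivation:
Beat 7: 7 mod 2 = 1, so hand = R
Throw height = pattern[7 mod 6] = pattern[1] = 4
Lands at beat 7+4=11, 11 mod 2 = 1, so catch hand = R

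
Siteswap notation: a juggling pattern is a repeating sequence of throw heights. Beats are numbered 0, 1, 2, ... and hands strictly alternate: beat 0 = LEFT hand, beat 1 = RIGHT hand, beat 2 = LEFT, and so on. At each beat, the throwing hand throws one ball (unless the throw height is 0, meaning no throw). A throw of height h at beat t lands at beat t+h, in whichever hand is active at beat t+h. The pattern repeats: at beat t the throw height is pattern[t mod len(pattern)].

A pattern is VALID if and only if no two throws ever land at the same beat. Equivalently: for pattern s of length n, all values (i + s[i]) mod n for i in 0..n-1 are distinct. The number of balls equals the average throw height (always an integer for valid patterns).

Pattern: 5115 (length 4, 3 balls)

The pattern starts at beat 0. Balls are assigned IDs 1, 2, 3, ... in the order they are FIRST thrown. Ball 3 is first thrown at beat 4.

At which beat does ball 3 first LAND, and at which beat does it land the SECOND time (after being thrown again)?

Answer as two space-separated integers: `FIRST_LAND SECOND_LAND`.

Beat 0 (L): throw ball1 h=5 -> lands@5:R; in-air after throw: [b1@5:R]
Beat 1 (R): throw ball2 h=1 -> lands@2:L; in-air after throw: [b2@2:L b1@5:R]
Beat 2 (L): throw ball2 h=1 -> lands@3:R; in-air after throw: [b2@3:R b1@5:R]
Beat 3 (R): throw ball2 h=5 -> lands@8:L; in-air after throw: [b1@5:R b2@8:L]
Beat 4 (L): throw ball3 h=5 -> lands@9:R; in-air after throw: [b1@5:R b2@8:L b3@9:R]
Beat 5 (R): throw ball1 h=1 -> lands@6:L; in-air after throw: [b1@6:L b2@8:L b3@9:R]
Beat 6 (L): throw ball1 h=1 -> lands@7:R; in-air after throw: [b1@7:R b2@8:L b3@9:R]
Beat 7 (R): throw ball1 h=5 -> lands@12:L; in-air after throw: [b2@8:L b3@9:R b1@12:L]
Beat 8 (L): throw ball2 h=5 -> lands@13:R; in-air after throw: [b3@9:R b1@12:L b2@13:R]
Beat 9 (R): throw ball3 h=1 -> lands@10:L; in-air after throw: [b3@10:L b1@12:L b2@13:R]
Beat 10 (L): throw ball3 h=1 -> lands@11:R; in-air after throw: [b3@11:R b1@12:L b2@13:R]
Ball 3: thrown@4 h=5 -> first land @9; rethrown@9 h=1 -> second land @10

Answer: 9 10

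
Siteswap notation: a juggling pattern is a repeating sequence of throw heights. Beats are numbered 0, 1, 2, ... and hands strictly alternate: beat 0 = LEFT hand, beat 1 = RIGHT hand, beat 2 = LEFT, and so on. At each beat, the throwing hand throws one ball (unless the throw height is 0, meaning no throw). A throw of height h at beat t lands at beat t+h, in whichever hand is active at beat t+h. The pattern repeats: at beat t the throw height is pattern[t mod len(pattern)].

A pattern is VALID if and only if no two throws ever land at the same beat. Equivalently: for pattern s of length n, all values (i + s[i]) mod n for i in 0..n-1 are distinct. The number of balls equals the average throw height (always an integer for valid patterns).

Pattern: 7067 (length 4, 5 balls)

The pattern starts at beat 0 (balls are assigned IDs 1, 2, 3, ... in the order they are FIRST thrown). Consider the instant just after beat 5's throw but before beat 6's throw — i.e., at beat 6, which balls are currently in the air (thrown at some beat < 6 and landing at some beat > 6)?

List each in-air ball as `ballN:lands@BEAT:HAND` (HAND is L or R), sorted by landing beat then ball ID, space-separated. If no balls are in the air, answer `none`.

Beat 0 (L): throw ball1 h=7 -> lands@7:R; in-air after throw: [b1@7:R]
Beat 2 (L): throw ball2 h=6 -> lands@8:L; in-air after throw: [b1@7:R b2@8:L]
Beat 3 (R): throw ball3 h=7 -> lands@10:L; in-air after throw: [b1@7:R b2@8:L b3@10:L]
Beat 4 (L): throw ball4 h=7 -> lands@11:R; in-air after throw: [b1@7:R b2@8:L b3@10:L b4@11:R]
Beat 6 (L): throw ball5 h=6 -> lands@12:L; in-air after throw: [b1@7:R b2@8:L b3@10:L b4@11:R b5@12:L]

Answer: ball1:lands@7:R ball2:lands@8:L ball3:lands@10:L ball4:lands@11:R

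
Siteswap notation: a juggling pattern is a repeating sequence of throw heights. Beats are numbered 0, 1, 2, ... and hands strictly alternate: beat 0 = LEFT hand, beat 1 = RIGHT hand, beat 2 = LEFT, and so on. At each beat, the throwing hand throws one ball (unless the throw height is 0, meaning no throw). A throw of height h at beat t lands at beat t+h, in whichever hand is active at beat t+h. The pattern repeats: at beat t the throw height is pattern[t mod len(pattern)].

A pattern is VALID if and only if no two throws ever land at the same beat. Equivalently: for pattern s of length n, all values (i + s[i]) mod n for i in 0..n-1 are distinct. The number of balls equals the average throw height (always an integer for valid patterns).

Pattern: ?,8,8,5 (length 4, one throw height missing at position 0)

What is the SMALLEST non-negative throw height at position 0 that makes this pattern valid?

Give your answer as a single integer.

i=0: s[i]=? (unknown)
i=1: (1 + 8) mod 4 = 1
i=2: (2 + 8) mod 4 = 2
i=3: (3 + 5) mod 4 = 0
Known residues: [0, 1, 2]; need a permutation of 0..3, so missing residue r = 3
Need (0 + s) mod 4 = 3; smallest s = (3 - 0) mod 4 = 3

Answer: 3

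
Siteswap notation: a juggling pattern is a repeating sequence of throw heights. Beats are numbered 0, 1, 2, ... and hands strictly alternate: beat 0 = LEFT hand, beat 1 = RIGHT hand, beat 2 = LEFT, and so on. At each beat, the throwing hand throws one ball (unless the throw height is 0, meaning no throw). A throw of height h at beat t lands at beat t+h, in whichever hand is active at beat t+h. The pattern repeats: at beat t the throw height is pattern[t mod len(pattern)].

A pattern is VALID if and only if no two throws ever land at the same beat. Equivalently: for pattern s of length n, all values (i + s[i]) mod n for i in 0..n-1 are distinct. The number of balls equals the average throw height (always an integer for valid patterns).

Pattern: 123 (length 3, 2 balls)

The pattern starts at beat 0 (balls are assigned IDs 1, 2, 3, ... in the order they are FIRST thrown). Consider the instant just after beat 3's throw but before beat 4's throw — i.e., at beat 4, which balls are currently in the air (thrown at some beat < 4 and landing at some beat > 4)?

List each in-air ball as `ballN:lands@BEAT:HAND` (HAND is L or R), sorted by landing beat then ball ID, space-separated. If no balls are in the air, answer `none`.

Answer: ball2:lands@5:R

Derivation:
Beat 0 (L): throw ball1 h=1 -> lands@1:R; in-air after throw: [b1@1:R]
Beat 1 (R): throw ball1 h=2 -> lands@3:R; in-air after throw: [b1@3:R]
Beat 2 (L): throw ball2 h=3 -> lands@5:R; in-air after throw: [b1@3:R b2@5:R]
Beat 3 (R): throw ball1 h=1 -> lands@4:L; in-air after throw: [b1@4:L b2@5:R]
Beat 4 (L): throw ball1 h=2 -> lands@6:L; in-air after throw: [b2@5:R b1@6:L]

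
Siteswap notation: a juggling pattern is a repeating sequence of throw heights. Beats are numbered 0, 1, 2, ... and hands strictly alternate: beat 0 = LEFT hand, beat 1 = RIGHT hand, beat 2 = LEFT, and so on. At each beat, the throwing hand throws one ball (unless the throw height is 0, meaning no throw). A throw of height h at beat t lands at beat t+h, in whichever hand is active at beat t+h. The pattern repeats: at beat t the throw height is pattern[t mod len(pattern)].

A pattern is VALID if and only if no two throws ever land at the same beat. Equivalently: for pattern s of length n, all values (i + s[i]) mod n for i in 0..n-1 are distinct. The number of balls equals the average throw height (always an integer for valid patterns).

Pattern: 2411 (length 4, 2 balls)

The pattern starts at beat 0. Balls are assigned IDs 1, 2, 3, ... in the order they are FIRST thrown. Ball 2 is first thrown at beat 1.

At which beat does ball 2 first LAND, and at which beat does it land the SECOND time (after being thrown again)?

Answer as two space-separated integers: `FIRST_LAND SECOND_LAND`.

Beat 0 (L): throw ball1 h=2 -> lands@2:L; in-air after throw: [b1@2:L]
Beat 1 (R): throw ball2 h=4 -> lands@5:R; in-air after throw: [b1@2:L b2@5:R]
Beat 2 (L): throw ball1 h=1 -> lands@3:R; in-air after throw: [b1@3:R b2@5:R]
Beat 3 (R): throw ball1 h=1 -> lands@4:L; in-air after throw: [b1@4:L b2@5:R]
Beat 4 (L): throw ball1 h=2 -> lands@6:L; in-air after throw: [b2@5:R b1@6:L]
Beat 5 (R): throw ball2 h=4 -> lands@9:R; in-air after throw: [b1@6:L b2@9:R]
Beat 6 (L): throw ball1 h=1 -> lands@7:R; in-air after throw: [b1@7:R b2@9:R]
Beat 7 (R): throw ball1 h=1 -> lands@8:L; in-air after throw: [b1@8:L b2@9:R]
Beat 8 (L): throw ball1 h=2 -> lands@10:L; in-air after throw: [b2@9:R b1@10:L]
Beat 9 (R): throw ball2 h=4 -> lands@13:R; in-air after throw: [b1@10:L b2@13:R]
Ball 2: thrown@1 h=4 -> first land @5; rethrown@5 h=4 -> second land @9

Answer: 5 9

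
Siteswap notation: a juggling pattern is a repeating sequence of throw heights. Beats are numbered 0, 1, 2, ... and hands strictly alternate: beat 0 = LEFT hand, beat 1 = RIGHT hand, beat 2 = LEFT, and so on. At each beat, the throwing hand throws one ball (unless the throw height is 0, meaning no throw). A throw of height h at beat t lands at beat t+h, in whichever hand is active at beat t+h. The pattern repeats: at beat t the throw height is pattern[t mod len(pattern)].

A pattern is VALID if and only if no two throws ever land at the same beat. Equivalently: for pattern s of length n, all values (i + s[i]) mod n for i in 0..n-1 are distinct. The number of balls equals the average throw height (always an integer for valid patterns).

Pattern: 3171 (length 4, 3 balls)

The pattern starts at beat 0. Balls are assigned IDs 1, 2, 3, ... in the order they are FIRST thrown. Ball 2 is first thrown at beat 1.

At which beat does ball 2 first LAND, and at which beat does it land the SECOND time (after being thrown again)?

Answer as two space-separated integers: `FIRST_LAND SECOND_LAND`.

Beat 0 (L): throw ball1 h=3 -> lands@3:R; in-air after throw: [b1@3:R]
Beat 1 (R): throw ball2 h=1 -> lands@2:L; in-air after throw: [b2@2:L b1@3:R]
Beat 2 (L): throw ball2 h=7 -> lands@9:R; in-air after throw: [b1@3:R b2@9:R]
Beat 3 (R): throw ball1 h=1 -> lands@4:L; in-air after throw: [b1@4:L b2@9:R]
Beat 4 (L): throw ball1 h=3 -> lands@7:R; in-air after throw: [b1@7:R b2@9:R]
Beat 5 (R): throw ball3 h=1 -> lands@6:L; in-air after throw: [b3@6:L b1@7:R b2@9:R]
Beat 6 (L): throw ball3 h=7 -> lands@13:R; in-air after throw: [b1@7:R b2@9:R b3@13:R]
Beat 7 (R): throw ball1 h=1 -> lands@8:L; in-air after throw: [b1@8:L b2@9:R b3@13:R]
Beat 8 (L): throw ball1 h=3 -> lands@11:R; in-air after throw: [b2@9:R b1@11:R b3@13:R]
Beat 9 (R): throw ball2 h=1 -> lands@10:L; in-air after throw: [b2@10:L b1@11:R b3@13:R]
Ball 2: thrown@1 h=1 -> first land @2; rethrown@2 h=7 -> second land @9

Answer: 2 9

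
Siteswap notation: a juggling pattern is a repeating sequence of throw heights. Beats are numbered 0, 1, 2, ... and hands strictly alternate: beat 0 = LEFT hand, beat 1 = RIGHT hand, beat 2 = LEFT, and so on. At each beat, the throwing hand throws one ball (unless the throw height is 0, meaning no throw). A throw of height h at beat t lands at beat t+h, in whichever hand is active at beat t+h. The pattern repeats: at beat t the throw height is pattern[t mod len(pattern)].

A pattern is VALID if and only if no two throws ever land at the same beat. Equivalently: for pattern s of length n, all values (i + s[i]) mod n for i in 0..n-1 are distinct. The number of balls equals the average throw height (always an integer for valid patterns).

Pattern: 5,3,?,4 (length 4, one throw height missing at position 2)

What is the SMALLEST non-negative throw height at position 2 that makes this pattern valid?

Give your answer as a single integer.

Answer: 0

Derivation:
i=0: (0 + 5) mod 4 = 1
i=1: (1 + 3) mod 4 = 0
i=2: s[i]=? (unknown)
i=3: (3 + 4) mod 4 = 3
Known residues: [0, 1, 3]; need a permutation of 0..3, so missing residue r = 2
Need (2 + s) mod 4 = 2; smallest s = (2 - 2) mod 4 = 0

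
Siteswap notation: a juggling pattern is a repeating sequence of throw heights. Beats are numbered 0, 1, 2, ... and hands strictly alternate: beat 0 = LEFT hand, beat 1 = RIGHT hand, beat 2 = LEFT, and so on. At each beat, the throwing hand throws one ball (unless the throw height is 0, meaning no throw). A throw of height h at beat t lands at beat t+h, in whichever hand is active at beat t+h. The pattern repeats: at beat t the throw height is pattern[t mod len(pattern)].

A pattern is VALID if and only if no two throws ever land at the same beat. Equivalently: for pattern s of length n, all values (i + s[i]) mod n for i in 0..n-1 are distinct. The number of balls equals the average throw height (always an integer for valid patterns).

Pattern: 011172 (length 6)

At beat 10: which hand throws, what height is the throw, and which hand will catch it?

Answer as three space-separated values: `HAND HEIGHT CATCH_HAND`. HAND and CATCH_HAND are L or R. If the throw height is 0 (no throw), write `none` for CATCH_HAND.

Answer: L 7 R

Derivation:
Beat 10: 10 mod 2 = 0, so hand = L
Throw height = pattern[10 mod 6] = pattern[4] = 7
Lands at beat 10+7=17, 17 mod 2 = 1, so catch hand = R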